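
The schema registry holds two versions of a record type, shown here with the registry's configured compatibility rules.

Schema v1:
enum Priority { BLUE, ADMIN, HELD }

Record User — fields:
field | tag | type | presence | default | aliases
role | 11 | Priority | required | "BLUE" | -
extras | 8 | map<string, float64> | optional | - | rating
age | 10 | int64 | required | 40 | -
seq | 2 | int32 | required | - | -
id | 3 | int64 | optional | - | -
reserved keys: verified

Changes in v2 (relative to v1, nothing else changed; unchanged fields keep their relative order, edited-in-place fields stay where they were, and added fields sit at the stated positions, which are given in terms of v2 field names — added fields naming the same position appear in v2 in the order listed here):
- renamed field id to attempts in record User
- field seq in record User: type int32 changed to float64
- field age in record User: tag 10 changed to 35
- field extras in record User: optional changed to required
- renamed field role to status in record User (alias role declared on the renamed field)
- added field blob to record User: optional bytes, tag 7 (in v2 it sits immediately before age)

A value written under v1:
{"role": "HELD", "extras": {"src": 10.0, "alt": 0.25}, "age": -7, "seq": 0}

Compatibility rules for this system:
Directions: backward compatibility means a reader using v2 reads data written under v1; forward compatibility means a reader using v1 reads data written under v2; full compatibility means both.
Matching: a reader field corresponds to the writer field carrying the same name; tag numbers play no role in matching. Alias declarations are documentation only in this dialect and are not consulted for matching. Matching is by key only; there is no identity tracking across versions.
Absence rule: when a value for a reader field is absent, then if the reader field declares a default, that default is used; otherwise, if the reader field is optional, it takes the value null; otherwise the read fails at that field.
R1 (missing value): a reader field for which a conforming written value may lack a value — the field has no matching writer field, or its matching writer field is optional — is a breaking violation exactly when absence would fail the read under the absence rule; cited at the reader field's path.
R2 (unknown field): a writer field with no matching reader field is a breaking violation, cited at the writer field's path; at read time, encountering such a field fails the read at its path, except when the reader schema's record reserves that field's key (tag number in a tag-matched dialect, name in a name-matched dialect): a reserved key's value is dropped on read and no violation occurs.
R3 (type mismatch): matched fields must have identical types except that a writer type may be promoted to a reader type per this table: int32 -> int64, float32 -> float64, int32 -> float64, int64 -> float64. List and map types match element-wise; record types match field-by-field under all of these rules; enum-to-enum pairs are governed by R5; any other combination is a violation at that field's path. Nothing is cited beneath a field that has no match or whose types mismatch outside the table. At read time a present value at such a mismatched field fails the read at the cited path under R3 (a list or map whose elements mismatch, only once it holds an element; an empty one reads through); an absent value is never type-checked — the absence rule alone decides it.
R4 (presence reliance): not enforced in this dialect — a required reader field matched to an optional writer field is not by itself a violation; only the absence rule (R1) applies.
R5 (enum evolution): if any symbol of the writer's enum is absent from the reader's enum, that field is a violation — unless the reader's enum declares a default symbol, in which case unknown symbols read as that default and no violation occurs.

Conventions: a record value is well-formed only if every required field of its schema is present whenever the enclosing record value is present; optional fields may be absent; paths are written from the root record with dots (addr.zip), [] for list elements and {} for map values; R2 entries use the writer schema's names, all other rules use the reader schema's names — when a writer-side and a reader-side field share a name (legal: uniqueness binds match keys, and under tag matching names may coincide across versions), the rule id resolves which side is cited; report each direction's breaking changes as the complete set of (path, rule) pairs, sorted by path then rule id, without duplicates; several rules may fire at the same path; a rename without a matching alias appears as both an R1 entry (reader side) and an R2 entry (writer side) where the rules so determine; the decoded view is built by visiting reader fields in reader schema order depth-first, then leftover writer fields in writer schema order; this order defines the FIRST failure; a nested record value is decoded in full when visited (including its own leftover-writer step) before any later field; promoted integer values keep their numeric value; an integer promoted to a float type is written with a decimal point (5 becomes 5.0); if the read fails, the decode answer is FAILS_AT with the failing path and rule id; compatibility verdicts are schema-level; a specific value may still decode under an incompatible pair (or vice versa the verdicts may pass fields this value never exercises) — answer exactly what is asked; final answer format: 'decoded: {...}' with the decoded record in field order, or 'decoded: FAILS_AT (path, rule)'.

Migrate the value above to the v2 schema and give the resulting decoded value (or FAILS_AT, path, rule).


arrows below run writer -> reader for User
decode walk for User under reader schema v2:
  status := "BLUE" (absent -> default)
  extras := {"src": 10.0, "alt": 0.25}
  blob := null (absent, optional -> null)
  age := -7
  seq := 0.0 (int32 -> float64)
  attempts := null (absent, optional -> null)
  read fails at role under R2 (unknown field)
  => FAILS_AT (role, R2)
diffs on User not affecting the asked answer:
  renamed field id to attempts in record User -> a verdict-level change on User — the shown value reads the same
  field seq in record User: type int32 changed to float64 -> a verdict-level change on User — the shown value reads the same
  field age in record User: tag 10 changed to 35 -> no rule fires on it and the decoded User view is identical with or without it
  field extras in record User: optional changed to required -> a verdict-level change on User — the shown value reads the same
  added field blob to record User: optional bytes, tag 7 (in v2 it sits immediately before age) -> a verdict-level change on User — the shown value reads the same

decoded: FAILS_AT (role, R2)


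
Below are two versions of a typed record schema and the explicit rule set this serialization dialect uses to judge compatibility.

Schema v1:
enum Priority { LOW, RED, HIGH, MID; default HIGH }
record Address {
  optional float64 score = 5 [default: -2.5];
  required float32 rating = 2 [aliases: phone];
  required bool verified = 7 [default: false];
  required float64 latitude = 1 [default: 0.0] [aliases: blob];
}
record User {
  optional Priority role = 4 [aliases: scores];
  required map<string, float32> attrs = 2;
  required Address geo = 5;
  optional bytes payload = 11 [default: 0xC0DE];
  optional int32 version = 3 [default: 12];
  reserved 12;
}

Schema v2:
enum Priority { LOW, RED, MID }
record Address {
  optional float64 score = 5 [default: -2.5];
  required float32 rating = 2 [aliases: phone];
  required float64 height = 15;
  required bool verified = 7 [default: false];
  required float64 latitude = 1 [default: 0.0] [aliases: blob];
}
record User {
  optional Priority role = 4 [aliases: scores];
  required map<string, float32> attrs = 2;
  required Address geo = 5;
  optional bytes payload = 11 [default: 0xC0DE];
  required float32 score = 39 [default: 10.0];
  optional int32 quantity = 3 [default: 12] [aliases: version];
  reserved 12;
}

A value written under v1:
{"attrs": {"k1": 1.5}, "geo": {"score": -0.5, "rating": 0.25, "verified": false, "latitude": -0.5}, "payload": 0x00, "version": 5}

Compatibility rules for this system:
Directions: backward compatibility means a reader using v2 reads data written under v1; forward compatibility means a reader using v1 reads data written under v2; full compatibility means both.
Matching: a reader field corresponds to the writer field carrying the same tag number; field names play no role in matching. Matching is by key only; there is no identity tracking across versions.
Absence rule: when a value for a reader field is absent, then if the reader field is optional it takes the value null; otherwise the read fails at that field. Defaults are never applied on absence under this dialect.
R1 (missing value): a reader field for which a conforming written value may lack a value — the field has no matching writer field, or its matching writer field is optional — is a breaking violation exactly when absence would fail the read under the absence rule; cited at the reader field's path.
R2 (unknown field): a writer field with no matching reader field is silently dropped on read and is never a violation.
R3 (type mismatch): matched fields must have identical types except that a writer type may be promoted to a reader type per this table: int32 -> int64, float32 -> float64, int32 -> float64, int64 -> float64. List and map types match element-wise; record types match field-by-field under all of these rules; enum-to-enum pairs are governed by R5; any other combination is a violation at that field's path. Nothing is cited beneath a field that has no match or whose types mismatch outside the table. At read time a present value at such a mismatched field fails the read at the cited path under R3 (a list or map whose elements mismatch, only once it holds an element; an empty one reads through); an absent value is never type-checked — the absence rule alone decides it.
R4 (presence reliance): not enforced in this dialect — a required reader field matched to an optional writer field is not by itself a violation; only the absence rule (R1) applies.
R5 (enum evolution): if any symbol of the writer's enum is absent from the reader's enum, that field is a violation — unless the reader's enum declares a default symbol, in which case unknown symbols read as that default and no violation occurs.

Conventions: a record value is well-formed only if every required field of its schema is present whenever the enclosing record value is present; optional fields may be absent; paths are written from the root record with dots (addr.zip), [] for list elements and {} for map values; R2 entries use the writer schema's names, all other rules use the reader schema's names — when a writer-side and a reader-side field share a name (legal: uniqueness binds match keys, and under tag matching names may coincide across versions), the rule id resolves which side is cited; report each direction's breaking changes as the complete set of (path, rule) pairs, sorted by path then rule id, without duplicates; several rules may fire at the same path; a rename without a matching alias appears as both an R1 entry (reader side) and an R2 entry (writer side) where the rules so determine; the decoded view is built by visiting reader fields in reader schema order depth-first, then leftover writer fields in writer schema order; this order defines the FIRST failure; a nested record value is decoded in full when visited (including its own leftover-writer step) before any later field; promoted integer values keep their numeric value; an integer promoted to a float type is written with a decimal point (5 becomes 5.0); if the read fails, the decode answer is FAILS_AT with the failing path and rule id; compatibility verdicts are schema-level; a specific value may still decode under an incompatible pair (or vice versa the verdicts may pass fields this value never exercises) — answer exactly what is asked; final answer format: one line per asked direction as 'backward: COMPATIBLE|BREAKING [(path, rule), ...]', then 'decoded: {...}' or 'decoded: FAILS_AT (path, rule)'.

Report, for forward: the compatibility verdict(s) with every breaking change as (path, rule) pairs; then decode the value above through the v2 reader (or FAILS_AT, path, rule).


each type pair in User: writer, then reader
checking forward for User: reader v1 against writer v2:
  role: Priority -> Priority, writer optional; from role
  attrs: map<string, float32> -> map<string, float32>, writer required; from attrs
  geo: Address -> Address, writer required; from geo
  payload: bytes -> bytes, writer optional; from payload
  version: int32 -> int32, writer optional; from quantity
  writer field score has no reader counterpart
  geo.score: float64 -> float64, writer optional; from geo.score
  geo.rating: float32 -> float32, writer required; from geo.rating
  geo.verified: bool -> bool, writer required; from geo.verified
  geo.latitude: float64 -> float64, writer required; from geo.latitude
  writer field geo.height has no reader counterpart
  => forward verdict for User: COMPATIBLE, no violations
decode (reader v2):
  role := null (absent, optional -> null)
  attrs := {"k1": 1.5}
  geo.score := -0.5
  geo.rating := 0.25
  read fails at geo.height under R1 (no fill)
  => FAILS_AT (geo.height, R1)
the other User changes do not affect what is asked:
  renamed field version to quantity in record User (alias version declared on the renamed field) -> fires no rule on User, leaving the asked answer as it is
  enum Priority (field role in record User): symbol HIGH removed (it was the default; the default is cleared) -> its effect on User is confined to the backward direction, not asked
  added field score to record User: required float32, tag 39, default 10.0 (in v2 it sits immediately before quantity) -> its effect on User is confined to the backward direction, not asked

forward: COMPATIBLE []; decoded: FAILS_AT (geo.height, R1)


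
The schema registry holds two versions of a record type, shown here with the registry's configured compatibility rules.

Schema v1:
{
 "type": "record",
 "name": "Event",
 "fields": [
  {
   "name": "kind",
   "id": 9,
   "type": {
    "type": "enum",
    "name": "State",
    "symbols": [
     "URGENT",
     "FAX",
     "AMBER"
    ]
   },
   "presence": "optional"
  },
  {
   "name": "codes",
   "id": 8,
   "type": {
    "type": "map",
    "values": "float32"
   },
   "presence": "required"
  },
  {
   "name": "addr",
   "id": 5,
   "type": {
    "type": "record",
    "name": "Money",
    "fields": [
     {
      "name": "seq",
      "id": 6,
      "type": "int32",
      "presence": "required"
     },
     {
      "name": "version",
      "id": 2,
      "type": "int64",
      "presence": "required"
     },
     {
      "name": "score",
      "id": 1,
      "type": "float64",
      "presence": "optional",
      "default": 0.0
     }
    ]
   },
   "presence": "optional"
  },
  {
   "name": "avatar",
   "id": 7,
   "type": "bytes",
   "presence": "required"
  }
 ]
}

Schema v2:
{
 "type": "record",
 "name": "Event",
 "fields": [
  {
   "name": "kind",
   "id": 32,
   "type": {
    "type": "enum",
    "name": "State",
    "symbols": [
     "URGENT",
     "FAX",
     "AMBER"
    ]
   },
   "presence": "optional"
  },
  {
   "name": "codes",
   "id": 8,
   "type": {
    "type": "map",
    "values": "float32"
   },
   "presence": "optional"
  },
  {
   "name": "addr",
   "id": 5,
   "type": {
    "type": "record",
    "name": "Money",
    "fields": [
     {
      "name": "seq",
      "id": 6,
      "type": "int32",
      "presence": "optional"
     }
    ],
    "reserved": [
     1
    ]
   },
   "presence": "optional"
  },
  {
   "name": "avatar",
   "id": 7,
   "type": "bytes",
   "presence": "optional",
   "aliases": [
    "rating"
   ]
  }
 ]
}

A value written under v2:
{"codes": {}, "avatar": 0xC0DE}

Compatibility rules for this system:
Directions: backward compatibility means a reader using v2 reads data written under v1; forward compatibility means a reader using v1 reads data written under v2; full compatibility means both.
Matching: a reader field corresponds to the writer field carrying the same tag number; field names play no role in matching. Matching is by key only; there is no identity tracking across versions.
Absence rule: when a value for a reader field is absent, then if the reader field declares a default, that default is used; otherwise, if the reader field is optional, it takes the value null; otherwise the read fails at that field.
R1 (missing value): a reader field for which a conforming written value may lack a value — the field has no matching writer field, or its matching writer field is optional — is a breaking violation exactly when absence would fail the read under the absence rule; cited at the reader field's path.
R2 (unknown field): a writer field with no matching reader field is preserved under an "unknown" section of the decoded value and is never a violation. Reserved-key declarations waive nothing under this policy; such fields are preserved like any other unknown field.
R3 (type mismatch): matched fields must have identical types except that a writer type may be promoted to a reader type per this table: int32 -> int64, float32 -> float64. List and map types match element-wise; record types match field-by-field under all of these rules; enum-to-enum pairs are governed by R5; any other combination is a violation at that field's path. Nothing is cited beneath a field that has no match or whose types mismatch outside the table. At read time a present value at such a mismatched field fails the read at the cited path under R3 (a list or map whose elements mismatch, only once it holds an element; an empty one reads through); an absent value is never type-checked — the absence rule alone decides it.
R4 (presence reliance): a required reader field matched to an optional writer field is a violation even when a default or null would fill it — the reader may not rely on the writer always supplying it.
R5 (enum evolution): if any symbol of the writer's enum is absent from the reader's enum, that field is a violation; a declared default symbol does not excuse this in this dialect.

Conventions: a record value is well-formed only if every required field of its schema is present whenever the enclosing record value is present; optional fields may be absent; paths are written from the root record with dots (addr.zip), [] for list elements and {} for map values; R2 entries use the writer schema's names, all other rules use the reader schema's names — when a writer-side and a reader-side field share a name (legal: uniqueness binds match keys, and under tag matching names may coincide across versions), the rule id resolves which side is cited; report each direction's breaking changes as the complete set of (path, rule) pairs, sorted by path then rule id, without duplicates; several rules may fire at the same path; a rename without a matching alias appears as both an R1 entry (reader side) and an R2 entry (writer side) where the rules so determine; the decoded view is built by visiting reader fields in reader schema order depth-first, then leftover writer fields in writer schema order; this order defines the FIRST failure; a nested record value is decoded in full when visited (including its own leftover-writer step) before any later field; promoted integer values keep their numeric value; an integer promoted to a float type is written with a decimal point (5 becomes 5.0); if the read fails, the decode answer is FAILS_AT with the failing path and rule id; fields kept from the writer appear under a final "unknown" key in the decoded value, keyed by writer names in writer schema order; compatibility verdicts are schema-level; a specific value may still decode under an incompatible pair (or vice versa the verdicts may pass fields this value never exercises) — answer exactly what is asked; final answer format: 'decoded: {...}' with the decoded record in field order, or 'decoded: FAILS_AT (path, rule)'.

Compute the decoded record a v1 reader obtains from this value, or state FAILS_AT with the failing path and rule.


the writer's type comes first in each Event pair
migrating the Event value to v1:
  kind := null (absent, optional -> null)
  codes := {}
  addr := null (absent, optional -> null)
  avatar := 0xC0DE
  => decoded: {"kind": null, "codes": {}, "addr": null, "avatar": 0xC0DE}
checking off the Event differences that do not matter here:
  field kind in record Event: tag 9 changed to 32 -> fires no rule on Event under this dialect and leaves the result unchanged
  removed field score from record Money (its key 1 joins the reserved list) -> fires no rule on Event under this dialect and leaves the result unchanged
  field seq in record Money: required changed to optional -> a verdict-level change on Event — the shown value reads the same
  field avatar in record Event: required changed to optional -> a verdict-level change on Event — the shown value reads the same
  field codes in record Event: required changed to optional -> a verdict-level change on Event — the shown value reads the same
  removed field version from record Money -> a verdict-level change on Event — the shown value reads the same

decoded: {"kind": null, "codes": {}, "addr": null, "avatar": 0xC0DE}


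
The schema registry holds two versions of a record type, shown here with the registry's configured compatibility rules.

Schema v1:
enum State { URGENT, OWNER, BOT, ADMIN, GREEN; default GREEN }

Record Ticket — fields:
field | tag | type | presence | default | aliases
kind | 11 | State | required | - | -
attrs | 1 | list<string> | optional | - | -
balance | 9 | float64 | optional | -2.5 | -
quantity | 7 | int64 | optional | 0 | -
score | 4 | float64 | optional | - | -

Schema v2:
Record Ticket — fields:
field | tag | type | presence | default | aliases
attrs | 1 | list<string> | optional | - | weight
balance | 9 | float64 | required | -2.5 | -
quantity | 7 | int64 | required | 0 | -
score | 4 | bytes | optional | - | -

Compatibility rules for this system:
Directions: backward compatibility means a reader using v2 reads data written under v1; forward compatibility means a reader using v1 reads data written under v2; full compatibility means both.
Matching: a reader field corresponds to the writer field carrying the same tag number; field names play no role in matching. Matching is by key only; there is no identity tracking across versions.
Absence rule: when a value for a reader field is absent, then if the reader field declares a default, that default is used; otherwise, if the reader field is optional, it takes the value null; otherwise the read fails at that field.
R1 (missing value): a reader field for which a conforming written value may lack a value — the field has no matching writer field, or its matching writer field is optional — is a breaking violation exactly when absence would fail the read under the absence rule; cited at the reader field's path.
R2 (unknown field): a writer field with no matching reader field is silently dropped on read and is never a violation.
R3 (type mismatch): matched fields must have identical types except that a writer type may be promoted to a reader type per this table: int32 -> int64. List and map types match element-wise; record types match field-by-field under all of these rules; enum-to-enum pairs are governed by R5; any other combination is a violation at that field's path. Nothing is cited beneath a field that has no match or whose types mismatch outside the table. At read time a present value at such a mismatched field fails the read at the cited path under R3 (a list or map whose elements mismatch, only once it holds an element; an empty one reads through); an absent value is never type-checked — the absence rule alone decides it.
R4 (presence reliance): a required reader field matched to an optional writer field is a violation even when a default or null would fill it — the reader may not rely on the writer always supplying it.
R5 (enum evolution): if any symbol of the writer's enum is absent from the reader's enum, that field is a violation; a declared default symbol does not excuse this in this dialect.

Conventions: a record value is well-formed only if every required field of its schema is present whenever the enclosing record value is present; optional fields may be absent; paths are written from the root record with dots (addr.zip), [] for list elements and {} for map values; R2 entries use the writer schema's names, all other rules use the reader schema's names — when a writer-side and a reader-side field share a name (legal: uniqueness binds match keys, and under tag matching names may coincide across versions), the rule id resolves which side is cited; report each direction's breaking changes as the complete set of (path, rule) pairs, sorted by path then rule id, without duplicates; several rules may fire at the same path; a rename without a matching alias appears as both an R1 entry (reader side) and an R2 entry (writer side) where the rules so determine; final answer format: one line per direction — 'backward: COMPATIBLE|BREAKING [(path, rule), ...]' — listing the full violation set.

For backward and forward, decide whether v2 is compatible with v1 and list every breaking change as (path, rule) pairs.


backward: BREAKING [(balance, R4), (quantity, R4), (score, R3)]; forward: BREAKING [(kind, R1), (score, R3)]

the writer's type comes first in each Ticket pair
backward analysis of Ticket with v2 as reader and v1 as writer:
  attrs: list<string> -> list<string>, writer optional; from attrs
  balance: float64 -> float64, writer optional; from balance
  quantity: int64 -> int64, writer optional; from quantity
  score: float64 -> bytes, writer optional; from score
  writer kind: unknown to reader
  rule R4 violated at balance
  rule R4 violated at quantity
  rule R3 violated at score
  backward on Ticket therefore BREAKING (3)
forward analysis of Ticket with v1 as reader and v2 as writer:
  kind has no writer counterpart
  attrs: list<string> -> list<string>, writer optional; from attrs
  balance: float64 -> float64, writer required; from balance
  quantity: int64 -> int64, writer required; from quantity
  score: bytes -> float64, writer optional; from score
  rule R1 violated at kind
  rule R3 violated at score
  forward on Ticket therefore BREAKING (2)


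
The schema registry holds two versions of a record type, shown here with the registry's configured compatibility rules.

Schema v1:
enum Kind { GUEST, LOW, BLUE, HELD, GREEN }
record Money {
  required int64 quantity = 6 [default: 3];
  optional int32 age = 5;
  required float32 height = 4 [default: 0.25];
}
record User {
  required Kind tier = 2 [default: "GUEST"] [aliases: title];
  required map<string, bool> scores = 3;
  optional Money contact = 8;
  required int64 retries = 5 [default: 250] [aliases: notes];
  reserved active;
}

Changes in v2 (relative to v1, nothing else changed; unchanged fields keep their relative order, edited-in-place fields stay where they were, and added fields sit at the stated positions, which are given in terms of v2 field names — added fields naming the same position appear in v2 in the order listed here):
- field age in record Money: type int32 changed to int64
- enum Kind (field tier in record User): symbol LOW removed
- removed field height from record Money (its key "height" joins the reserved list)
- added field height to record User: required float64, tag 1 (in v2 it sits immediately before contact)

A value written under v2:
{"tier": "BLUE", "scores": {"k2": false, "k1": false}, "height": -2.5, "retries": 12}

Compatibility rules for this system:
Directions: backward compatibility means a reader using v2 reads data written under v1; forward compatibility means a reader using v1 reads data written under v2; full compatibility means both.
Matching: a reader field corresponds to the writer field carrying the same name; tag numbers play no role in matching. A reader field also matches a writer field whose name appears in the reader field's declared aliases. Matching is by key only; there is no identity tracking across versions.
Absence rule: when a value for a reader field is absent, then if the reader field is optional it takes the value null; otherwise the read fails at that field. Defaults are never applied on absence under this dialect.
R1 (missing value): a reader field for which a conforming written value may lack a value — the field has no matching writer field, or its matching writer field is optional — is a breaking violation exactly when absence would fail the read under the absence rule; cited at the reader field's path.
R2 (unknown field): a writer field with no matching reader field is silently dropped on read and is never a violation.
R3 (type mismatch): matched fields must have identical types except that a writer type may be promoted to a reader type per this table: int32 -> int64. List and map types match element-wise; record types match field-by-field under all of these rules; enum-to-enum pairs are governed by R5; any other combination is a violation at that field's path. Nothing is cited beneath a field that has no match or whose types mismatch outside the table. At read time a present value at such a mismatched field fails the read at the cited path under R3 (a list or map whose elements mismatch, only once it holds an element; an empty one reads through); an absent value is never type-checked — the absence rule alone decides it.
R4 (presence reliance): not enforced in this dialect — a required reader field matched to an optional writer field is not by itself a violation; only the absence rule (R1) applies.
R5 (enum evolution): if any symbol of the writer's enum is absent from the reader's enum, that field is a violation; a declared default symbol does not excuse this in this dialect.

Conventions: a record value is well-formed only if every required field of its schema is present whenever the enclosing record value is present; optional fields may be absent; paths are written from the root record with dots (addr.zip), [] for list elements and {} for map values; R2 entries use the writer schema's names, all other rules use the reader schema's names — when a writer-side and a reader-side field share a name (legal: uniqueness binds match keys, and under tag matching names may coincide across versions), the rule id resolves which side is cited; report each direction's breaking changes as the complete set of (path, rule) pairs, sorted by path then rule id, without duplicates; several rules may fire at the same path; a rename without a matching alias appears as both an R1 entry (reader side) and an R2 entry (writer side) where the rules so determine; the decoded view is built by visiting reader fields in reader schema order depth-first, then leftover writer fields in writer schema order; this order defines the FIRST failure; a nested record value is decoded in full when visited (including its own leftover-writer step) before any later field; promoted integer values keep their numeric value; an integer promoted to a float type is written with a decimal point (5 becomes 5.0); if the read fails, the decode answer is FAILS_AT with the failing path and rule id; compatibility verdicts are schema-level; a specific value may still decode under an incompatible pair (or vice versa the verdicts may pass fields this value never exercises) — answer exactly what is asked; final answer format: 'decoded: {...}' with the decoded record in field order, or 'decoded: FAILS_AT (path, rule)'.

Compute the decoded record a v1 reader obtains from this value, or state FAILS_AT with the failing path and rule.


the writer's type comes first in each User pair
decoding the User value with the v1 reader:
  tier := "BLUE"
  scores := {"k2": false, "k1": false}
  contact := null (absent, optional -> null)
  retries := 12
  writer height: unknown -> dropped
  => decoded: {"tier": "BLUE", "scores": {"k2": false, "k1": false}, "contact": null, "retries": 12}
ruling out the remaining User differences:
  field age in record Money: type int32 changed to int64 -> matters for User compatibility verdicts, not for this value's decode
  enum Kind (field tier in record User): symbol LOW removed -> matters for User compatibility verdicts, not for this value's decode
  removed field height from record Money (its key "height" joins the reserved list) -> matters for User compatibility verdicts, not for this value's decode
  added field height to record User: required float64, tag 1 (in v2 it sits immediately before contact) -> matters for User compatibility verdicts, not for this value's decode

decoded: {"tier": "BLUE", "scores": {"k2": false, "k1": false}, "contact": null, "retries": 12}


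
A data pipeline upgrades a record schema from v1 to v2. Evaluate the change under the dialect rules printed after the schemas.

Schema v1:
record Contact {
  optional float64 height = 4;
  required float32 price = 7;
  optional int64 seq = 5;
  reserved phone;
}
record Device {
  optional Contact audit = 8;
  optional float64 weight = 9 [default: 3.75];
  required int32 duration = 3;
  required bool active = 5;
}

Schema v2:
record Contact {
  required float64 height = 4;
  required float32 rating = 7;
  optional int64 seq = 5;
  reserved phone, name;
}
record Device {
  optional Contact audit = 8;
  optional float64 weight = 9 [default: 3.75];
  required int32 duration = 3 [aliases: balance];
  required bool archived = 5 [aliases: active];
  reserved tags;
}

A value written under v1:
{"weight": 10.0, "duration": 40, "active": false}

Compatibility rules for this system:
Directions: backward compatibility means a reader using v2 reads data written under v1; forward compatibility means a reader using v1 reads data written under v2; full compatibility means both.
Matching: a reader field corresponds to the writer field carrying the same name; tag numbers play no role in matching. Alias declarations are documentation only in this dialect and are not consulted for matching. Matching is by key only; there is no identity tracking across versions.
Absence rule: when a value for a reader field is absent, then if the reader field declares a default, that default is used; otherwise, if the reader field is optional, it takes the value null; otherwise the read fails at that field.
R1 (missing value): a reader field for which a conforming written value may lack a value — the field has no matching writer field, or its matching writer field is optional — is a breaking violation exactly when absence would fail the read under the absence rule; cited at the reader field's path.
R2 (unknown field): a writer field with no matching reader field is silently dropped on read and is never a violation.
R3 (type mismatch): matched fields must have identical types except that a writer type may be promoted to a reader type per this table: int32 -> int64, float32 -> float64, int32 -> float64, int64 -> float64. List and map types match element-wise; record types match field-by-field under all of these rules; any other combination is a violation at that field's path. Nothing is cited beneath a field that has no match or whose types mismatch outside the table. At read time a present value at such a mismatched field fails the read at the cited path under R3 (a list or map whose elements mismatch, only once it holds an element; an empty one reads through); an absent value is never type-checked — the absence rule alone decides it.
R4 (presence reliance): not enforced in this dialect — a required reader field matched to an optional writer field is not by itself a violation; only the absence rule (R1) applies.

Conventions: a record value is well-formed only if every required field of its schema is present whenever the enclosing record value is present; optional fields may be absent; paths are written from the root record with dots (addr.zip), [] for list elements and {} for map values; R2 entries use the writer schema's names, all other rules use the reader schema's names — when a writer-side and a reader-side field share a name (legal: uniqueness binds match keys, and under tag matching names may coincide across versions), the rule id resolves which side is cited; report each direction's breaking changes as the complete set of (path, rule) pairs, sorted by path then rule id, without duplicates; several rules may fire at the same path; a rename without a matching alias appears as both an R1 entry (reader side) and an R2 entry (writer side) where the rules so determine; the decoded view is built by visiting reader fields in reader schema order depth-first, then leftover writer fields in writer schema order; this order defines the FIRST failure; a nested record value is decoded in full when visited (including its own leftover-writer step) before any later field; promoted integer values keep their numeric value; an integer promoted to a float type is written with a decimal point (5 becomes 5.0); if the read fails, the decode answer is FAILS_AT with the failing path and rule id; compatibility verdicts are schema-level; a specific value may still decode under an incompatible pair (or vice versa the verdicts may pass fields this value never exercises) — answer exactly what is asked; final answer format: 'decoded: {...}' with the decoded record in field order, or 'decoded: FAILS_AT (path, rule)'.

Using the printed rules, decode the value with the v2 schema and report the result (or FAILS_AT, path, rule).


decoded: FAILS_AT (archived, R1)

each type pair in Device: writer, then reader
decode walk for Device under reader schema v2:
  audit := null (not supplied -> null)
  weight := 10.0
  duration := 40
  read fails at archived under R1 (no fill)
  => FAILS_AT (archived, R1)
the other Device changes do not affect what is asked:
  renamed field price to rating in record Contact -> a verdict-level change on Device — the shown value reads the same
  field height in record Contact: optional changed to required -> a verdict-level change on Device — the shown value reads the same


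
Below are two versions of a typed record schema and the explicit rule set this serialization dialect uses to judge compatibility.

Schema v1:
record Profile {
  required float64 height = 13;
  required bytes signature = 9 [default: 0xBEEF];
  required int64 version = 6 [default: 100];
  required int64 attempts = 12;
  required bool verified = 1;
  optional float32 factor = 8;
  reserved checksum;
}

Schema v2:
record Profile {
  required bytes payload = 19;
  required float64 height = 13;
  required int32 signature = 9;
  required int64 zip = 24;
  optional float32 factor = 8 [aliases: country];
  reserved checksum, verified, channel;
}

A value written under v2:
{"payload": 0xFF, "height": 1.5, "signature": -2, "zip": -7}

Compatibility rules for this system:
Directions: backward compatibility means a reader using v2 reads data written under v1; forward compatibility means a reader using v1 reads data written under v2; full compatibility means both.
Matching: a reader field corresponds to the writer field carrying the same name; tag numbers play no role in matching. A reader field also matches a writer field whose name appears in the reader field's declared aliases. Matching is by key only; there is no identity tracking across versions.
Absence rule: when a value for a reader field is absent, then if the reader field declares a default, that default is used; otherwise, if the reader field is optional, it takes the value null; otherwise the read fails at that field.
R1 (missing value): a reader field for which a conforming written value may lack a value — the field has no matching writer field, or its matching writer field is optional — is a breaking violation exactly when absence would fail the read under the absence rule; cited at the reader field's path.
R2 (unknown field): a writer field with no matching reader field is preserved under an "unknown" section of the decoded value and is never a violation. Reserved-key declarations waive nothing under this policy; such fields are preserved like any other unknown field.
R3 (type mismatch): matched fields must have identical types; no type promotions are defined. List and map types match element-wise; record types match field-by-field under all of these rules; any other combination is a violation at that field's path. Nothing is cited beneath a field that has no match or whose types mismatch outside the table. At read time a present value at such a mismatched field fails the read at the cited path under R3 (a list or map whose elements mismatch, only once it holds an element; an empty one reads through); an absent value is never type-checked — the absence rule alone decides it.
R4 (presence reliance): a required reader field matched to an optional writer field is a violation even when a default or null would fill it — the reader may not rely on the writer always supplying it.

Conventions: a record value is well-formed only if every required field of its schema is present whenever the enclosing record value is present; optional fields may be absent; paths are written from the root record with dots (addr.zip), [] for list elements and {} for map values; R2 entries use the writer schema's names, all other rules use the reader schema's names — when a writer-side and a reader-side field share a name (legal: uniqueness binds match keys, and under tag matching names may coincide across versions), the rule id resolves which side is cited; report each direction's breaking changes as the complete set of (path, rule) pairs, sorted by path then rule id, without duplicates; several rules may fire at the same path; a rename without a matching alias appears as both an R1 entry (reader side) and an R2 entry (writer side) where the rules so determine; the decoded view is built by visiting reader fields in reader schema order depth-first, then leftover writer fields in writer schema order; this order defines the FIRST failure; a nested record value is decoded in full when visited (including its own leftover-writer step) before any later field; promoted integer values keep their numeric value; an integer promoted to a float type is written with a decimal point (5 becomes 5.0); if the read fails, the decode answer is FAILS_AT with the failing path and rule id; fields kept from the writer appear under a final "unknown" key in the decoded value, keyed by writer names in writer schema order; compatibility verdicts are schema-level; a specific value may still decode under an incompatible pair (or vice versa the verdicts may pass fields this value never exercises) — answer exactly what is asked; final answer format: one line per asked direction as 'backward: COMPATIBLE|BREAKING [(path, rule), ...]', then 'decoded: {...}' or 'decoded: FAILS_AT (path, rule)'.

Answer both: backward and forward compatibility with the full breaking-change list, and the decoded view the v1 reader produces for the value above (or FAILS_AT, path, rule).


backward: BREAKING [(payload, R1), (signature, R3), (zip, R1)]; forward: BREAKING [(attempts, R1), (signature, R3), (verified, R1)]; decoded: FAILS_AT (signature, R3)

in Profile below, arrows point writer -> reader
backward for Profile (reader v2, writer v1):
  payload: no writer match
  height <- height (float64 -> float64, writer required)
  signature <- signature (bytes -> int32, writer required)
  zip: no writer match
  factor <- factor (float32 -> float32, writer optional)
  writer field version has no reader counterpart
  writer field attempts has no reader counterpart
  writer field verified has no reader counterpart
  violation R1 at payload
  violation R3 at signature
  violation R1 at zip
  backward on Profile therefore BREAKING (3)
forward for Profile (reader v1, writer v2):
  height <- height (float64 -> float64, writer required)
  signature <- signature (int32 -> bytes, writer required)
  version: no writer match
  attempts: no writer match
  verified: no writer match
  factor <- factor (float32 -> float32, writer optional)
  writer field payload has no reader counterpart
  writer field zip has no reader counterpart
  violation R1 at attempts
  violation R3 at signature
  violation R1 at verified
  forward on Profile therefore BREAKING (3)
decoding the Profile value with the v1 reader:
  height := 1.5
  read fails at signature under R3
  => FAILS_AT (signature, R3)
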